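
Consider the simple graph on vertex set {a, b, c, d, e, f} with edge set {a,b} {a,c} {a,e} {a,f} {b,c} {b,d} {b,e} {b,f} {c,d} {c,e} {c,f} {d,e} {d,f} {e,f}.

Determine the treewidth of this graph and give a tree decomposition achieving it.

Each bag holds 5 vertices, so the decomposition has width 4, which upper-bounds the treewidth. On the other hand G contains the 5-clique {b, c, d, e, f}. A clique must lie in a single bag of any decomposition, so no decomposition can have width below 4. Therefore the treewidth is 4.

Treewidth 4.
One such decomposition:
Bags: B1 = {b, c, d, e, f}  B2 = {a, b, c, e, f}
Tree: B1–B2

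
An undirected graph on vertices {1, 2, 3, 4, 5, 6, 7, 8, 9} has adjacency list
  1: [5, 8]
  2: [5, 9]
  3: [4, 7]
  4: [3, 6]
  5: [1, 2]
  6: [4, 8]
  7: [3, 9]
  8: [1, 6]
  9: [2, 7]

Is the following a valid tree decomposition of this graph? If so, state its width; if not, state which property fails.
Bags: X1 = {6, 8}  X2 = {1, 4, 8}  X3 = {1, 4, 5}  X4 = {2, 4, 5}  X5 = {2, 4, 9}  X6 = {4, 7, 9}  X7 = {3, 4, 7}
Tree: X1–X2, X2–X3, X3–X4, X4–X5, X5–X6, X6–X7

A tree decomposition must satisfy three properties: every vertex lies in some bag; for every edge, both endpoints lie together in some bag; and for every vertex, the bags containing it form a connected subtree. Here edge (4,6) lies in no bag, so the decomposition is invalid.

No — edge (4,6) lies in no bag.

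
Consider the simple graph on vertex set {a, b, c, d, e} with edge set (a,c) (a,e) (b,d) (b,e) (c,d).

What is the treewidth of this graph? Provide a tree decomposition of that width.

Treewidth 2.
One optimal decomposition is:
Bags: B1 = {b, c, d}  B2 = {b, c, e}  B3 = {a, c, e}
Tree: B1–B2, B2–B3

The largest bag has 3 vertices, giving width 2; this decomposition certifies tw(G) ≤ 2. The edges c–d–b–e–a–c form a cycle, so G is not a tree and its treewidth is at least 2. The upper and lower bounds meet at 2, so that is the treewidth.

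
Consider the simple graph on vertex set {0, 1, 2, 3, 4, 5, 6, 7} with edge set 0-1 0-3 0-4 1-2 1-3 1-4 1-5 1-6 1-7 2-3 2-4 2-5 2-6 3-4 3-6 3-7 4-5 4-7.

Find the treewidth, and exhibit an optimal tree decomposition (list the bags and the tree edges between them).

Treewidth 3.
One such decomposition:
Bags: B1 = {1, 3, 4, 7}  B2 = {1, 2, 3, 4}  B3 = {1, 2, 4, 5}  B4 = {1, 2, 3, 6}  B5 = {0, 1, 3, 4}
Tree: B1–B2, B2–B3, B2–B4, B1–B5

Each bag holds 4 vertices, so the decomposition has width 3, which upper-bounds the treewidth. On the other hand G contains the 4-clique {0, 1, 3, 4}. A clique must lie in a single bag of any decomposition, so no decomposition can have width below 3. Combining the bounds, tw(G) = 3.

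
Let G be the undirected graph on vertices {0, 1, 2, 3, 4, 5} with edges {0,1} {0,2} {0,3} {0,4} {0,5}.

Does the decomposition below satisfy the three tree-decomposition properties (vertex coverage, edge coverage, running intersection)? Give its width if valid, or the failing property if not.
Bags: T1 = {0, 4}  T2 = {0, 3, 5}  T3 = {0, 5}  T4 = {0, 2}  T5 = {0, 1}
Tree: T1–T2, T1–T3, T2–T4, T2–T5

A tree decomposition must satisfy three properties: every vertex lies in some bag; for every edge, both endpoints lie together in some bag; and for every vertex, the bags containing it form a connected subtree. Here bags containing vertex 5 are not connected in the tree, so the decomposition is invalid.

No — bags containing vertex 5 are not connected in the tree.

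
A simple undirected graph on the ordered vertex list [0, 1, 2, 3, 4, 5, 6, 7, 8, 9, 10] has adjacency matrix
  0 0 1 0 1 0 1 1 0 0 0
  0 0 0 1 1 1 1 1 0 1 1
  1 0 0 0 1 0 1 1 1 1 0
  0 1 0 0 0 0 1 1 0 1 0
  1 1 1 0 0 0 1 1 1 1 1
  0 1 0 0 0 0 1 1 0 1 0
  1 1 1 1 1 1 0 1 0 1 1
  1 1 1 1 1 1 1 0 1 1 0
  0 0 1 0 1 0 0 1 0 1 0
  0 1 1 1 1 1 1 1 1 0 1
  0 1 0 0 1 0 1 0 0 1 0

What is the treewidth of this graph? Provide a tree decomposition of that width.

Treewidth 4.
One optimal decomposition is:
Bags: B1 = {2, 4, 6, 7, 9}  B2 = {2, 4, 7, 8, 9}  B3 = {1, 4, 6, 7, 9}  B4 = {1, 4, 6, 9, 10}  B5 = {1, 5, 6, 7, 9}  B6 = {1, 3, 6, 7, 9}  B7 = {0, 2, 4, 6, 7}
Tree: B1–B2, B1–B3, B3–B4, B3–B5, B3–B6, B1–B7

Every bag has size at most 5, so the width is 5 − 1 = 4 and tw(G) ≤ 4. For the lower bound, the 5 vertices {2, 4, 7, 8, 9} are pairwise adjacent, and any tree decomposition puts a clique entirely inside one bag — forcing width ≥ 4. The upper and lower bounds meet at 4, so that is the treewidth.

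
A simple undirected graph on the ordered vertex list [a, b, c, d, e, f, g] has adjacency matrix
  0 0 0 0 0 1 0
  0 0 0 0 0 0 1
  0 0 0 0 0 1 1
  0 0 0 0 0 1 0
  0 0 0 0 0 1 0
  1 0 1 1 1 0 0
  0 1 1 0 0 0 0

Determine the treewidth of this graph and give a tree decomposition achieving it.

Treewidth 1.
Bags: B1 = {d, f}  B2 = {c, f}  B3 = {c, g}  B4 = {b, g}  B5 = {a, f}  B6 = {e, f}
Tree: B1–B2, B2–B3, B3–B4, B1–B5, B2–B6

Every bag has size at most 2, so the width is 2 − 1 = 1 and tw(G) ≤ 1. Any graph with an edge has treewidth ≥ 1, and G has the edge f–d. Combining the bounds, tw(G) = 1.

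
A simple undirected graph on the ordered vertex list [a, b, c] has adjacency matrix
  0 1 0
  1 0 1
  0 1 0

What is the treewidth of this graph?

A width-1 tree decomposition is:
Bags: B1 = {a, b}  B2 = {b, c}
Tree: B1–B2
The largest bag has 2 vertices, giving width 1; this decomposition certifies tw(G) ≤ 1. Since G has at least one edge (e.g. a–b), it is not an edgeless graph, so tw(G) ≥ 1. Therefore the treewidth is 1.

1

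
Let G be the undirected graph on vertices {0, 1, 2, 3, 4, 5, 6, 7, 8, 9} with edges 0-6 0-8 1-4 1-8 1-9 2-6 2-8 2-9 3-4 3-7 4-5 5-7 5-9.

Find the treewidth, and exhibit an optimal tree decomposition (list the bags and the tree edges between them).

Every bag has size at most 3, so the width is 3 − 1 = 2 and tw(G) ≤ 2. The edges 0–6–2–8–0 form a cycle, so G is not a tree and its treewidth is at least 2. Combining the bounds, tw(G) = 2.

Treewidth 2.
Bags: B1 = {0, 6, 8}  B2 = {2, 6, 8}  B3 = {1, 2, 8}  B4 = {1, 2, 9}  B5 = {1, 4, 9}  B6 = {4, 5, 9}  B7 = {3, 4, 5}  B8 = {3, 5, 7}
Tree: B1–B2, B2–B3, B3–B4, B4–B5, B5–B6, B6–B7, B7–B8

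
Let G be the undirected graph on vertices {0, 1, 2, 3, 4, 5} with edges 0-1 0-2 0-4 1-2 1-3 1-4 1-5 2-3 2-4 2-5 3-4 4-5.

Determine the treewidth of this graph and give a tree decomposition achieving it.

Each bag holds 4 vertices, so the decomposition has width 3, which upper-bounds the treewidth. On the other hand G contains the 4-clique {0, 1, 2, 4}. A clique must lie in a single bag of any decomposition, so no decomposition can have width below 3. Combining the bounds, tw(G) = 3.

Treewidth 3.
One such decomposition:
Bags: B1 = {1, 2, 4, 5}  B2 = {0, 1, 2, 4}  B3 = {1, 2, 3, 4}
Tree: B1–B2, B2–B3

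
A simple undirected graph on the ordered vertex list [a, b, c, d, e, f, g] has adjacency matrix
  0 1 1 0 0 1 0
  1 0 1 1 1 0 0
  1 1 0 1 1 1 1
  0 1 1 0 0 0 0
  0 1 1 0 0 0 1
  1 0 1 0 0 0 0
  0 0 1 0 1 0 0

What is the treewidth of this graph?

A width-2 tree decomposition is:
Bags: B1 = {b, c, e}  B2 = {a, b, c}  B3 = {a, c, f}  B4 = {b, c, d}  B5 = {c, e, g}
Tree: B1–B2, B2–B3, B2–B4, B1–B5
The largest bag has 3 vertices, giving width 2; this decomposition certifies tw(G) ≤ 2. On the other hand G contains the 3-clique {c, e, g}. A clique must lie in a single bag of any decomposition, so no decomposition can have width below 2. Combining the bounds, tw(G) = 2.

2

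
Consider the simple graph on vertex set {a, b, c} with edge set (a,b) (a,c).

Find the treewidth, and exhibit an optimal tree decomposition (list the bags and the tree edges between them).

Every bag has size at most 2, so the width is 2 − 1 = 1 and tw(G) ≤ 1. Since G has at least one edge (e.g. a–b), it is not an edgeless graph, so tw(G) ≥ 1. Combining the bounds, tw(G) = 1.

Treewidth 1.
Bags: B1 = {a, b}  B2 = {a, c}
Tree: B1–B2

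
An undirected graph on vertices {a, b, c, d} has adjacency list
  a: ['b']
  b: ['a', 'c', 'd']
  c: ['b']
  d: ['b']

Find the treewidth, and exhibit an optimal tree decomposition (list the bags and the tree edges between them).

The largest bag has 2 vertices, giving width 1; this decomposition certifies tw(G) ≤ 1. G has an edge, so its treewidth is at least 1. Therefore the treewidth is 1.

Treewidth 1.
One optimal decomposition is:
Bags: B1 = {b, c}  B2 = {b, d}  B3 = {a, b}
Tree: B1–B2, B2–B3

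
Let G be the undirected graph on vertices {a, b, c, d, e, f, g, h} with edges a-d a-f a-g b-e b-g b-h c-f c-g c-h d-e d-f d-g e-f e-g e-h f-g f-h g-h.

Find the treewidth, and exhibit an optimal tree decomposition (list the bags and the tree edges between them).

The largest bag has 4 vertices, giving width 3; this decomposition certifies tw(G) ≤ 3. Conversely, {d, e, f, g} is a clique of size 4, and the vertices of any clique must share a bag in every tree decomposition; so some bag has ≥ 4 vertices and tw(G) ≥ 3. Combining the bounds, tw(G) = 3.

Treewidth 3.
One such decomposition:
Bags: B1 = {e, f, g, h}  B2 = {d, e, f, g}  B3 = {c, f, g, h}  B4 = {b, e, g, h}  B5 = {a, d, f, g}
Tree: B1–B2, B1–B3, B1–B4, B2–B5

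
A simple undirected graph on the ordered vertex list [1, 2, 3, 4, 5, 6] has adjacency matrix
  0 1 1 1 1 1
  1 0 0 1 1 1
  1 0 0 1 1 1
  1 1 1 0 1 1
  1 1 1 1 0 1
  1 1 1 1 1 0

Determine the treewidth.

4

A width-4 tree decomposition is:
Bags: B1 = {1, 2, 4, 5, 6}  B2 = {1, 3, 4, 5, 6}
Tree: B1–B2
The largest bag has 5 vertices, giving width 4; this decomposition certifies tw(G) ≤ 4. For the lower bound, the 5 vertices {1, 2, 4, 5, 6} are pairwise adjacent, and any tree decomposition puts a clique entirely inside one bag — forcing width ≥ 4. Hence tw(G) = 4 exactly.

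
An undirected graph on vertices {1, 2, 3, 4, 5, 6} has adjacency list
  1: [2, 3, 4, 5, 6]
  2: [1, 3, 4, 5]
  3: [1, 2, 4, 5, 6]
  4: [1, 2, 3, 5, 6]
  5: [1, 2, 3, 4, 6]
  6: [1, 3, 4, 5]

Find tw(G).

A width-4 tree decomposition is:
Bags: B1 = {1, 2, 3, 4, 5}  B2 = {1, 3, 4, 5, 6}
Tree: B1–B2
The largest bag has 5 vertices, giving width 4; this decomposition certifies tw(G) ≤ 4. On the other hand G contains the 5-clique {1, 2, 3, 4, 5}. A clique must lie in a single bag of any decomposition, so no decomposition can have width below 4. Hence tw(G) = 4 exactly.

4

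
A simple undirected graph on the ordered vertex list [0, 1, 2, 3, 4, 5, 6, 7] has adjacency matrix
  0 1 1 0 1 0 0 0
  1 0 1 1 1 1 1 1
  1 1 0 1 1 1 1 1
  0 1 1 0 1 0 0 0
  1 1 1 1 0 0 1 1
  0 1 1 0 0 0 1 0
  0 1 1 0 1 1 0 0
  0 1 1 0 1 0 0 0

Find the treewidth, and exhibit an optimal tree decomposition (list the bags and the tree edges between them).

The largest bag has 4 vertices, giving width 3; this decomposition certifies tw(G) ≤ 3. Conversely, {0, 1, 2, 4} is a clique of size 4, and the vertices of any clique must share a bag in every tree decomposition; so some bag has ≥ 4 vertices and tw(G) ≥ 3. Therefore the treewidth is 3.

Treewidth 3.
One optimal decomposition is:
Bags: B1 = {1, 2, 3, 4}  B2 = {1, 2, 4, 7}  B3 = {0, 1, 2, 4}  B4 = {1, 2, 4, 6}  B5 = {1, 2, 5, 6}
Tree: B1–B2, B1–B3, B2–B4, B4–B5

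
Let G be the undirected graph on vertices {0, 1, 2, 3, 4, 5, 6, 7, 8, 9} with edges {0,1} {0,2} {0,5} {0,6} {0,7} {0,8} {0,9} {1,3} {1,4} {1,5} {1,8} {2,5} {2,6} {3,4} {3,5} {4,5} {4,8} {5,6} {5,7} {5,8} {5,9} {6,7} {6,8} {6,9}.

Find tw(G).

3

A width-3 tree decomposition is:
Bags: B1 = {0, 5, 6, 8}  B2 = {0, 5, 6, 7}  B3 = {0, 1, 5, 8}  B4 = {1, 4, 5, 8}  B5 = {0, 2, 5, 6}  B6 = {1, 3, 4, 5}  B7 = {0, 5, 6, 9}
Tree: B1–B2, B1–B3, B3–B4, B2–B5, B4–B6, B2–B7
Every bag has size at most 4, so the width is 4 − 1 = 3 and tw(G) ≤ 3. For the lower bound, the 4 vertices {0, 1, 5, 8} are pairwise adjacent, and any tree decomposition puts a clique entirely inside one bag — forcing width ≥ 3. Hence tw(G) = 3 exactly.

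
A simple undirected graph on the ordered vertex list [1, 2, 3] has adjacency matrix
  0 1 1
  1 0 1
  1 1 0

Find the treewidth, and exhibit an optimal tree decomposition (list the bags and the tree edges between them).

Treewidth 2.
One optimal decomposition is:
Bags: B1 = {1, 2, 3}
Tree: (single bag)

With just one bag of size 3, the width is 3 − 1 = 2, so tw(G) ≤ 2. For the lower bound, the 3 vertices {1, 2, 3} are pairwise adjacent, and any tree decomposition puts a clique entirely inside one bag — forcing width ≥ 2. Therefore the treewidth is 2.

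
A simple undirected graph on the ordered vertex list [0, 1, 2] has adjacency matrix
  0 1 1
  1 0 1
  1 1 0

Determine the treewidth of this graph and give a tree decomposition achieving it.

A single bag containing all 3 vertices is trivially a valid decomposition of width 2. On the other hand G contains the 3-clique {0, 1, 2}. A clique must lie in a single bag of any decomposition, so no decomposition can have width below 2. Therefore the treewidth is 2.

Treewidth 2.
Bags: B1 = {0, 1, 2}
Tree: (single bag)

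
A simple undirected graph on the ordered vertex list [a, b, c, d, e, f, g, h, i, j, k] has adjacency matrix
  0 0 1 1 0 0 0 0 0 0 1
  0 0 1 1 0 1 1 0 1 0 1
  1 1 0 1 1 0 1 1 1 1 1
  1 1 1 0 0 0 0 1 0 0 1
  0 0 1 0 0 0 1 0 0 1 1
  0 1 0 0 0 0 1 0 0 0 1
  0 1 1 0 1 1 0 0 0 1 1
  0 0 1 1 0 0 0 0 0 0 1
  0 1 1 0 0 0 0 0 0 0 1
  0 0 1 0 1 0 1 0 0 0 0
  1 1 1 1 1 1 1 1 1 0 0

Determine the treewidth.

3

A width-3 tree decomposition is:
Bags: B1 = {b, f, g, k}  B2 = {b, c, g, k}  B3 = {b, c, d, k}  B4 = {c, e, g, k}  B5 = {b, c, i, k}  B6 = {c, d, h, k}  B7 = {c, e, g, j}  B8 = {a, c, d, k}
Tree: B1–B2, B2–B3, B2–B4, B2–B5, B3–B6, B4–B7, B3–B8
Each bag holds 4 vertices, so the decomposition has width 3, which upper-bounds the treewidth. For the lower bound, the 4 vertices {c, e, g, j} are pairwise adjacent, and any tree decomposition puts a clique entirely inside one bag — forcing width ≥ 3. Hence tw(G) = 3 exactly.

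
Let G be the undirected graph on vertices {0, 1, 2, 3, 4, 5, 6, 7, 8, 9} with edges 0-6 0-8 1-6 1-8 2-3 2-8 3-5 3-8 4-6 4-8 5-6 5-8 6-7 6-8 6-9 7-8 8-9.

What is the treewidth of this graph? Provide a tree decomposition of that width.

Every bag has size at most 3, so the width is 3 − 1 = 2 and tw(G) ≤ 2. For the lower bound, the 3 vertices {2, 3, 8} are pairwise adjacent, and any tree decomposition puts a clique entirely inside one bag — forcing width ≥ 2. The upper and lower bounds meet at 2, so that is the treewidth.

Treewidth 2.
Bags: B1 = {5, 6, 8}  B2 = {4, 6, 8}  B3 = {6, 8, 9}  B4 = {0, 6, 8}  B5 = {1, 6, 8}  B6 = {3, 5, 8}  B7 = {2, 3, 8}  B8 = {6, 7, 8}
Tree: B1–B2, B2–B3, B3–B4, B4–B5, B1–B6, B6–B7, B3–B8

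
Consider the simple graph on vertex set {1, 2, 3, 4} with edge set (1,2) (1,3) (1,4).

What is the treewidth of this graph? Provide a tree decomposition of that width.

Treewidth 1.
One such decomposition:
Bags: B1 = {1, 2}  B2 = {1, 4}  B3 = {1, 3}
Tree: B1–B2, B2–B3

Every bag has size at most 2, so the width is 2 − 1 = 1 and tw(G) ≤ 1. Since G has at least one edge (e.g. 1–2), it is not an edgeless graph, so tw(G) ≥ 1. The upper and lower bounds meet at 1, so that is the treewidth.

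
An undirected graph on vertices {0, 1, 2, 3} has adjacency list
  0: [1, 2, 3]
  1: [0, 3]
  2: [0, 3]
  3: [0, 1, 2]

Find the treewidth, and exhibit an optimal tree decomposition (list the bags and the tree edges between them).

Each bag holds 3 vertices, so the decomposition has width 2, which upper-bounds the treewidth. For the lower bound, the 3 vertices {0, 1, 3} are pairwise adjacent, and any tree decomposition puts a clique entirely inside one bag — forcing width ≥ 2. Hence tw(G) = 2 exactly.

Treewidth 2.
One optimal decomposition is:
Bags: B1 = {0, 2, 3}  B2 = {0, 1, 3}
Tree: B1–B2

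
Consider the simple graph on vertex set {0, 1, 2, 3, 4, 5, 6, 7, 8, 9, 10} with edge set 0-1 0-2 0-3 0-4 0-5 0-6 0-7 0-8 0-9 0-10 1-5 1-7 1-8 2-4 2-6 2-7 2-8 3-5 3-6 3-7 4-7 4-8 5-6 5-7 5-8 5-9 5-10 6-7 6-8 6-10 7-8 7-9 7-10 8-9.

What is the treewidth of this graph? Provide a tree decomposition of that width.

Treewidth 4.
Bags: B1 = {0, 5, 6, 7, 10}  B2 = {0, 5, 6, 7, 8}  B3 = {0, 5, 7, 8, 9}  B4 = {0, 2, 6, 7, 8}  B5 = {0, 2, 4, 7, 8}  B6 = {0, 3, 5, 6, 7}  B7 = {0, 1, 5, 7, 8}
Tree: B1–B2, B2–B3, B2–B4, B4–B5, B2–B6, B2–B7

Each bag holds 5 vertices, so the decomposition has width 4, which upper-bounds the treewidth. On the other hand G contains the 5-clique {0, 2, 4, 7, 8}. A clique must lie in a single bag of any decomposition, so no decomposition can have width below 4. Hence tw(G) = 4 exactly.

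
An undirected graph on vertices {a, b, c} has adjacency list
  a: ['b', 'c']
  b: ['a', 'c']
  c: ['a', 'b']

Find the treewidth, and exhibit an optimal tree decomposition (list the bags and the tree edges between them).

Treewidth 2.
Bags: B1 = {a, b, c}
Tree: (single bag)

A single bag containing all 3 vertices is trivially a valid decomposition of width 2. On the other hand G contains the 3-clique {a, b, c}. A clique must lie in a single bag of any decomposition, so no decomposition can have width below 2. Hence tw(G) = 2 exactly.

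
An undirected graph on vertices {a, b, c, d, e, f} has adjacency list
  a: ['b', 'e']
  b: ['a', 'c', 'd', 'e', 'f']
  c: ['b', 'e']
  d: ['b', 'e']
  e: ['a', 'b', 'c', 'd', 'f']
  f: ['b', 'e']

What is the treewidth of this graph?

A width-2 tree decomposition is:
Bags: B1 = {b, d, e}  B2 = {b, e, f}  B3 = {b, c, e}  B4 = {a, b, e}
Tree: B1–B2, B2–B3, B2–B4
Each bag holds 3 vertices, so the decomposition has width 2, which upper-bounds the treewidth. For the lower bound, the 3 vertices {b, d, e} are pairwise adjacent, and any tree decomposition puts a clique entirely inside one bag — forcing width ≥ 2. Combining the bounds, tw(G) = 2.

2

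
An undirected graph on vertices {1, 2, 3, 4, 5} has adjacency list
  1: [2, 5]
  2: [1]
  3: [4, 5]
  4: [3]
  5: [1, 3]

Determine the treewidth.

A width-1 tree decomposition is:
Bags: B1 = {1, 5}  B2 = {3, 5}  B3 = {3, 4}  B4 = {1, 2}
Tree: B1–B2, B2–B3, B1–B4
Every bag has size at most 2, so the width is 2 − 1 = 1 and tw(G) ≤ 1. Any graph with an edge has treewidth ≥ 1, and G has the edge 1–5. Combining the bounds, tw(G) = 1.

1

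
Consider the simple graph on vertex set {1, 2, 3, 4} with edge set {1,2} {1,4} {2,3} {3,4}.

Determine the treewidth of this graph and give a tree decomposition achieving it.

Treewidth 2.
Bags: B1 = {2, 3, 4}  B2 = {1, 2, 4}
Tree: B1–B2

Every bag has size at most 3, so the width is 3 − 1 = 2 and tw(G) ≤ 2. The edges 2–3–4–1–2 form a cycle, so G is not a tree and its treewidth is at least 2. Therefore the treewidth is 2.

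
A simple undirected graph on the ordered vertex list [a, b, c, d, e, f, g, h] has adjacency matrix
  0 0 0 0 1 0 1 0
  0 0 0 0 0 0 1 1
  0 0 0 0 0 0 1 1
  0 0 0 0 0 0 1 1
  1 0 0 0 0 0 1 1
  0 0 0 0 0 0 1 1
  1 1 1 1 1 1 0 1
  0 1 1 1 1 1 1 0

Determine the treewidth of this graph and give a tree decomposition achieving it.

Each bag holds 3 vertices, so the decomposition has width 2, which upper-bounds the treewidth. On the other hand G contains the 3-clique {d, g, h}. A clique must lie in a single bag of any decomposition, so no decomposition can have width below 2. Combining the bounds, tw(G) = 2.

Treewidth 2.
Bags: B1 = {d, g, h}  B2 = {e, g, h}  B3 = {c, g, h}  B4 = {f, g, h}  B5 = {a, e, g}  B6 = {b, g, h}
Tree: B1–B2, B2–B3, B2–B4, B2–B5, B4–B6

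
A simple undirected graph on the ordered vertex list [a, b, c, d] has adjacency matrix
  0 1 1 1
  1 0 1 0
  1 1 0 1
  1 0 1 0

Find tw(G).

A width-2 tree decomposition is:
Bags: B1 = {a, b, c}  B2 = {a, c, d}
Tree: B1–B2
Every bag has size at most 3, so the width is 3 − 1 = 2 and tw(G) ≤ 2. Conversely, {a, c, d} is a clique of size 3, and the vertices of any clique must share a bag in every tree decomposition; so some bag has ≥ 3 vertices and tw(G) ≥ 2. Therefore the treewidth is 2.

2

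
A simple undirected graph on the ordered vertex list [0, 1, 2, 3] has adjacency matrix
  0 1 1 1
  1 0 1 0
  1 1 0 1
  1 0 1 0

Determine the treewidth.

2

A width-2 tree decomposition is:
Bags: B1 = {0, 2, 3}  B2 = {0, 1, 2}
Tree: B1–B2
The largest bag has 3 vertices, giving width 2; this decomposition certifies tw(G) ≤ 2. Conversely, {0, 1, 2} is a clique of size 3, and the vertices of any clique must share a bag in every tree decomposition; so some bag has ≥ 3 vertices and tw(G) ≥ 2. The upper and lower bounds meet at 2, so that is the treewidth.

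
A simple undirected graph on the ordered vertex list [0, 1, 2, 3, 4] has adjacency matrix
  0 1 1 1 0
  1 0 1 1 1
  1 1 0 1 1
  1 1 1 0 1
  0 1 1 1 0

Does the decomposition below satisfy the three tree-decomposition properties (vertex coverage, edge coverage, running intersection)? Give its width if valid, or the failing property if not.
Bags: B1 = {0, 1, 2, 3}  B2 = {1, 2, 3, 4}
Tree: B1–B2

Checking the three conditions: (i) the bags cover all of {0, 1, 2, 3, 4}; (ii) for each edge, some bag contains both endpoints; (iii) the bags containing any fixed vertex form a subtree. All hold, so the decomposition is valid with width 4 − 1 = 3.

Yes; width 3.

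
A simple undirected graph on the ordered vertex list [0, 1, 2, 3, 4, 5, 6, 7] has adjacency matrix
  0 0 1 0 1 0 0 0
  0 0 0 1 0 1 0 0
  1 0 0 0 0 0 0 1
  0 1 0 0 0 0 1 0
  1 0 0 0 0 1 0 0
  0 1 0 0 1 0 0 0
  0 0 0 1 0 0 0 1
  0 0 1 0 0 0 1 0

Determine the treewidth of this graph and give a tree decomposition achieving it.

Each bag holds 3 vertices, so the decomposition has width 2, which upper-bounds the treewidth. The edges 4–5–1–3–6–7–2–0–4 form a cycle, so G is not a tree and its treewidth is at least 2. Combining the bounds, tw(G) = 2.

Treewidth 2.
One optimal decomposition is:
Bags: B1 = {1, 4, 5}  B2 = {1, 3, 4}  B3 = {3, 4, 6}  B4 = {4, 6, 7}  B5 = {2, 4, 7}  B6 = {0, 2, 4}
Tree: B1–B2, B2–B3, B3–B4, B4–B5, B5–B6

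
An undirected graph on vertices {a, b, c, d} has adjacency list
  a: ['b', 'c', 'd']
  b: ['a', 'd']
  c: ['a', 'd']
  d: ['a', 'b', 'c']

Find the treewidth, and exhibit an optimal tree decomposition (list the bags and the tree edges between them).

Each bag holds 3 vertices, so the decomposition has width 2, which upper-bounds the treewidth. Conversely, {a, c, d} is a clique of size 3, and the vertices of any clique must share a bag in every tree decomposition; so some bag has ≥ 3 vertices and tw(G) ≥ 2. Hence tw(G) = 2 exactly.

Treewidth 2.
One such decomposition:
Bags: B1 = {a, b, d}  B2 = {a, c, d}
Tree: B1–B2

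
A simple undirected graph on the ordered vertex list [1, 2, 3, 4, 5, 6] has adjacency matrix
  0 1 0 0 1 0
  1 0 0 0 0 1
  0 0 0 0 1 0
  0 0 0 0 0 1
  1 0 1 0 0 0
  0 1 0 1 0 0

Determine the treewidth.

A width-1 tree decomposition is:
Bags: B1 = {4, 6}  B2 = {2, 6}  B3 = {1, 2}  B4 = {1, 5}  B5 = {3, 5}
Tree: B1–B2, B2–B3, B3–B4, B4–B5
Each bag holds 2 vertices, so the decomposition has width 1, which upper-bounds the treewidth. G has an edge, so its treewidth is at least 1. Therefore the treewidth is 1.

1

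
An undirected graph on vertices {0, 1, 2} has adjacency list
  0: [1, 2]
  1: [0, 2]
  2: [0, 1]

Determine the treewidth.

A width-2 tree decomposition is:
Bags: B1 = {0, 1, 2}
Tree: (single bag)
With just one bag of size 3, the width is 3 − 1 = 2, so tw(G) ≤ 2. Conversely, {0, 1, 2} is a clique of size 3, and the vertices of any clique must share a bag in every tree decomposition; so some bag has ≥ 3 vertices and tw(G) ≥ 2. Combining the bounds, tw(G) = 2.

2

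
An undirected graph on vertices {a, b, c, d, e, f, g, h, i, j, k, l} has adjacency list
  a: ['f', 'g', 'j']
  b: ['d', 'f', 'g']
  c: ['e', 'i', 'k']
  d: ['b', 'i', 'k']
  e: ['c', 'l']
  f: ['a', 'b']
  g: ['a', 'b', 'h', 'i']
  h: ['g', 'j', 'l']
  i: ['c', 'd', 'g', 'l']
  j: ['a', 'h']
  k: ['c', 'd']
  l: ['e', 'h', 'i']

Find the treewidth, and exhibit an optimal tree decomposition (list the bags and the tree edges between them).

The largest bag has 4 vertices, giving width 3; this decomposition certifies tw(G) ≤ 3. For the lower bound: the 4 vertex sets {c,e,k}, {l}, {i}, {b,d,g,h} are disjoint, each induces a connected subgraph, and every pair is joined by at least one edge of G. Contracting each set to a single vertex therefore yields K_{4} as a minor, and since treewidth is minor-monotone, tw(G) ≥ tw(K_{4}) = 3. The upper and lower bounds meet at 3, so that is the treewidth.

Treewidth 3.
One such decomposition:
Bags: B1 = {c, e, k, l}  B2 = {c, i, k, l}  B3 = {d, i, k, l}  B4 = {d, h, i, l}  B5 = {d, g, h, i}  B6 = {b, d, g, h}  B7 = {b, g, h, j}  B8 = {a, b, g, j}  B9 = {a, b, f, j}
Tree: B1–B2, B2–B3, B3–B4, B4–B5, B5–B6, B6–B7, B7–B8, B8–B9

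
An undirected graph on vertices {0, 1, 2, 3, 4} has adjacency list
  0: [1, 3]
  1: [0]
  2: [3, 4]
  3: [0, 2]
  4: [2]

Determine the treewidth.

1

A width-1 tree decomposition is:
Bags: B1 = {2, 4}  B2 = {2, 3}  B3 = {0, 3}  B4 = {0, 1}
Tree: B1–B2, B2–B3, B3–B4
Each bag holds 2 vertices, so the decomposition has width 1, which upper-bounds the treewidth. G has an edge, so its treewidth is at least 1. The upper and lower bounds meet at 1, so that is the treewidth.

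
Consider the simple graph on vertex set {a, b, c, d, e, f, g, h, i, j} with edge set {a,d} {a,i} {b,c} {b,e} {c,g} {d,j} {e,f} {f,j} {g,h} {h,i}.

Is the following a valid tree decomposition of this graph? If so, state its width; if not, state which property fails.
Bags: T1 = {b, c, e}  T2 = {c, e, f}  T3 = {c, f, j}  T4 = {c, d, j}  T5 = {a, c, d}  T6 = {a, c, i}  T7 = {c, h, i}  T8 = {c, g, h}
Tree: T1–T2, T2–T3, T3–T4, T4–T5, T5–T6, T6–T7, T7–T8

Yes; width 2.

Checking the three conditions: (i) the bags cover all of {a, b, c, d, e, f, g, h, i, j}; (ii) for each edge, some bag contains both endpoints; (iii) the bags containing any fixed vertex form a subtree. All hold, so the decomposition is valid with width 3 − 1 = 2.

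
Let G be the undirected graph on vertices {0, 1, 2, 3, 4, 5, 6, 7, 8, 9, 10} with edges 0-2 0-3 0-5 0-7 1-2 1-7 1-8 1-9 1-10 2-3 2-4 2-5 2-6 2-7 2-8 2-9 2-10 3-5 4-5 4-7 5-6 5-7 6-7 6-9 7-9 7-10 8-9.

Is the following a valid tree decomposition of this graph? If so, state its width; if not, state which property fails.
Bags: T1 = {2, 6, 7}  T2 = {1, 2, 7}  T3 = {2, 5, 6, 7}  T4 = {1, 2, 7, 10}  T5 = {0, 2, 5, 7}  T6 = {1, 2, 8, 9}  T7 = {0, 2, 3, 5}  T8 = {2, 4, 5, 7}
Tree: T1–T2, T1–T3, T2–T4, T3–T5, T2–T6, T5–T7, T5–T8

A tree decomposition must satisfy three properties: every vertex lies in some bag; for every edge, both endpoints lie together in some bag; and for every vertex, the bags containing it form a connected subtree. Here edge (6,9) lies in no bag, so the decomposition is invalid.

No — edge (6,9) lies in no bag.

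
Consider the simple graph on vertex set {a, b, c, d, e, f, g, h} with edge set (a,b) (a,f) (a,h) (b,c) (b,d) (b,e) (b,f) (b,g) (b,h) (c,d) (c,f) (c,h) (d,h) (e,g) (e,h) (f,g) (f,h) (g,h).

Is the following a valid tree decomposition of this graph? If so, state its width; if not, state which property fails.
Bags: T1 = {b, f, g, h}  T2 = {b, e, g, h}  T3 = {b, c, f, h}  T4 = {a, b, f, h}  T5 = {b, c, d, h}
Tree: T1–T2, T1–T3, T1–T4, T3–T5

Vertex coverage: the bags together contain {a, b, c, d, e, f, g, h}, the full vertex set. Edge coverage: each edge of G has both endpoints in at least one bag. Running intersection: for every vertex, the bags containing it form a connected subtree. All three properties hold, so this is a valid tree decomposition of width max|bag| − 1 = 3, and hence tw(G) ≤ 3.

Yes; width 3.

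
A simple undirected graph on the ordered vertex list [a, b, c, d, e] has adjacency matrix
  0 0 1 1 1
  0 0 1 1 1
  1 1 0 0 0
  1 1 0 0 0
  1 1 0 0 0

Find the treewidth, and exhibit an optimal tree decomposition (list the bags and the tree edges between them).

Treewidth 2.
One optimal decomposition is:
Bags: B1 = {a, b, d}  B2 = {a, b, e}  B3 = {a, b, c}
Tree: B1–B2, B2–B3

Every bag has size at most 3, so the width is 3 − 1 = 2 and tw(G) ≤ 2. Since d–a–e–b–d is a cycle in G, G is not acyclic. Forests are exactly the graphs of treewidth ≤ 1, so tw(G) ≥ 2. Therefore the treewidth is 2.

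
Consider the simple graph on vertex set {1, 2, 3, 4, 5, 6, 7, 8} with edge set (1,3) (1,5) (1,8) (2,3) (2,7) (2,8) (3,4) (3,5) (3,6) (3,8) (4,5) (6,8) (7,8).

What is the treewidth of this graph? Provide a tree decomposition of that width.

Treewidth 2.
One such decomposition:
Bags: B1 = {1, 3, 5}  B2 = {1, 3, 8}  B3 = {2, 3, 8}  B4 = {3, 6, 8}  B5 = {3, 4, 5}  B6 = {2, 7, 8}
Tree: B1–B2, B2–B3, B3–B4, B1–B5, B3–B6

Every bag has size at most 3, so the width is 3 − 1 = 2 and tw(G) ≤ 2. For the lower bound, the 3 vertices {1, 3, 8} are pairwise adjacent, and any tree decomposition puts a clique entirely inside one bag — forcing width ≥ 2. Therefore the treewidth is 2.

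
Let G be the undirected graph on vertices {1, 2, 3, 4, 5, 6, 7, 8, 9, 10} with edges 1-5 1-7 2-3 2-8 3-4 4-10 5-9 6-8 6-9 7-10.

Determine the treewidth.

2

A width-2 tree decomposition is:
Bags: B1 = {2, 6, 8}  B2 = {2, 3, 6}  B3 = {3, 4, 6}  B4 = {4, 6, 10}  B5 = {6, 7, 10}  B6 = {1, 6, 7}  B7 = {1, 5, 6}  B8 = {5, 6, 9}
Tree: B1–B2, B2–B3, B3–B4, B4–B5, B5–B6, B6–B7, B7–B8
The largest bag has 3 vertices, giving width 2; this decomposition certifies tw(G) ≤ 2. The edges 6–8–2–3–4–10–7–1–5–9–6 form a cycle, so G is not a tree and its treewidth is at least 2. The upper and lower bounds meet at 2, so that is the treewidth.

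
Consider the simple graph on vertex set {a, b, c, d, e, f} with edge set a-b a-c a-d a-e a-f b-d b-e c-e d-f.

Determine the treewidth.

A width-2 tree decomposition is:
Bags: B1 = {a, b, e}  B2 = {a, b, d}  B3 = {a, c, e}  B4 = {a, d, f}
Tree: B1–B2, B1–B3, B2–B4
The largest bag has 3 vertices, giving width 2; this decomposition certifies tw(G) ≤ 2. For the lower bound, the 3 vertices {a, d, f} are pairwise adjacent, and any tree decomposition puts a clique entirely inside one bag — forcing width ≥ 2. Therefore the treewidth is 2.

2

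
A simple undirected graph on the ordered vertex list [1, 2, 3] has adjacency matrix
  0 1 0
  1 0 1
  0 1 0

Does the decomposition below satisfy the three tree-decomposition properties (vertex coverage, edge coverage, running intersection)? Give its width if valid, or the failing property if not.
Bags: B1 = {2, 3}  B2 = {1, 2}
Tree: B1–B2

Vertex coverage: the bags together contain {1, 2, 3}, the full vertex set. Edge coverage: each edge of G has both endpoints in at least one bag. Running intersection: for every vertex, the bags containing it form a connected subtree. All three properties hold, so this is a valid tree decomposition of width max|bag| − 1 = 1, and hence tw(G) ≤ 1.

Yes; width 1.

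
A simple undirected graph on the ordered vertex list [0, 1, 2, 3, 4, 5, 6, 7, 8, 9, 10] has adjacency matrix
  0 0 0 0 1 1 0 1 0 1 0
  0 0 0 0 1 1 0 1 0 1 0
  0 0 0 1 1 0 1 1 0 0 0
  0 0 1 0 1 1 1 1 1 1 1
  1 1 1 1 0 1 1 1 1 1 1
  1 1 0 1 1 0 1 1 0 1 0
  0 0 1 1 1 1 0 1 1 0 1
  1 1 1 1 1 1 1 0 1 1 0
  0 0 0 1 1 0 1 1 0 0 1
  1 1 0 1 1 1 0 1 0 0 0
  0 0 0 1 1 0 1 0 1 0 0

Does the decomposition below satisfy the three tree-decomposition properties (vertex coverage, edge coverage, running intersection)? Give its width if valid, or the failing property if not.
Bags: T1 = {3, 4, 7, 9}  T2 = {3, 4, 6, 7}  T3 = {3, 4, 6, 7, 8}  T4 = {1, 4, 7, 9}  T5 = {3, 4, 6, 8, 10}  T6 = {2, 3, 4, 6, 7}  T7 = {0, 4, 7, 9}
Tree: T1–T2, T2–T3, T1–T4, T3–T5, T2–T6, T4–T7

No — vertex 5 appears in no bag.

A tree decomposition must satisfy three properties: every vertex lies in some bag; for every edge, both endpoints lie together in some bag; and for every vertex, the bags containing it form a connected subtree. Here vertex 5 appears in no bag, so the decomposition is invalid.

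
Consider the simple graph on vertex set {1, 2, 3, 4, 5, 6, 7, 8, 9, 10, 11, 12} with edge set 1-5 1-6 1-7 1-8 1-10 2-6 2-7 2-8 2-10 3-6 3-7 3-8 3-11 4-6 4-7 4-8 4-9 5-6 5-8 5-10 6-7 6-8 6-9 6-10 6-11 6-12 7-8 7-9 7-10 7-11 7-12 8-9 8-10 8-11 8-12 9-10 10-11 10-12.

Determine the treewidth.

A width-4 tree decomposition is:
Bags: B1 = {1, 6, 7, 8, 10}  B2 = {1, 5, 6, 8, 10}  B3 = {2, 6, 7, 8, 10}  B4 = {6, 7, 8, 10, 11}  B5 = {3, 6, 7, 8, 11}  B6 = {6, 7, 8, 9, 10}  B7 = {6, 7, 8, 10, 12}  B8 = {4, 6, 7, 8, 9}
Tree: B1–B2, B1–B3, B3–B4, B4–B5, B4–B6, B6–B7, B6–B8
The largest bag has 5 vertices, giving width 4; this decomposition certifies tw(G) ≤ 4. Conversely, {1, 5, 6, 8, 10} is a clique of size 5, and the vertices of any clique must share a bag in every tree decomposition; so some bag has ≥ 5 vertices and tw(G) ≥ 4. Therefore the treewidth is 4.

4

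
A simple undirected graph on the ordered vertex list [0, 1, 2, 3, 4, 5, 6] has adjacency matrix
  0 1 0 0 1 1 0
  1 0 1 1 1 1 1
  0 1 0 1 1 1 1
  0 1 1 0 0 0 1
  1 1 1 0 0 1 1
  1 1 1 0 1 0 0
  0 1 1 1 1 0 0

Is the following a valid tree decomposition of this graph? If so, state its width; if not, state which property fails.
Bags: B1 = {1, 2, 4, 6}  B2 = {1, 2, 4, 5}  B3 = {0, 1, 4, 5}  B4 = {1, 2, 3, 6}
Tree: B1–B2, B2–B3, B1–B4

Yes; width 3.

Vertex coverage: the bags together contain {0, 1, 2, 3, 4, 5, 6}, the full vertex set. Edge coverage: each edge of G has both endpoints in at least one bag. Running intersection: for every vertex, the bags containing it form a connected subtree. All three properties hold, so this is a valid tree decomposition of width max|bag| − 1 = 3, and hence tw(G) ≤ 3.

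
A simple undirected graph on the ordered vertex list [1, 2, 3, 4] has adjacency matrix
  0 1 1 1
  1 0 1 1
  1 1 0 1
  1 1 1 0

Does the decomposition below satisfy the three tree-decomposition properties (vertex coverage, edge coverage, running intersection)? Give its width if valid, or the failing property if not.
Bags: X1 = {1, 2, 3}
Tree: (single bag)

A tree decomposition must satisfy three properties: every vertex lies in some bag; for every edge, both endpoints lie together in some bag; and for every vertex, the bags containing it form a connected subtree. Here vertex 4 appears in no bag, so the decomposition is invalid.

No — vertex 4 appears in no bag.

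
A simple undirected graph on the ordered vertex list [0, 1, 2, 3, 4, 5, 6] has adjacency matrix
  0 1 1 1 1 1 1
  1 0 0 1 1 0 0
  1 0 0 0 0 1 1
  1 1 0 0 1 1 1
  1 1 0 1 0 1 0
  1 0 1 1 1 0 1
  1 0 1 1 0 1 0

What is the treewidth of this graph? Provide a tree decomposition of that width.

Every bag has size at most 4, so the width is 4 − 1 = 3 and tw(G) ≤ 3. For the lower bound, the 4 vertices {0, 2, 5, 6} are pairwise adjacent, and any tree decomposition puts a clique entirely inside one bag — forcing width ≥ 3. Hence tw(G) = 3 exactly.

Treewidth 3.
One optimal decomposition is:
Bags: B1 = {0, 3, 5, 6}  B2 = {0, 2, 5, 6}  B3 = {0, 3, 4, 5}  B4 = {0, 1, 3, 4}
Tree: B1–B2, B1–B3, B3–B4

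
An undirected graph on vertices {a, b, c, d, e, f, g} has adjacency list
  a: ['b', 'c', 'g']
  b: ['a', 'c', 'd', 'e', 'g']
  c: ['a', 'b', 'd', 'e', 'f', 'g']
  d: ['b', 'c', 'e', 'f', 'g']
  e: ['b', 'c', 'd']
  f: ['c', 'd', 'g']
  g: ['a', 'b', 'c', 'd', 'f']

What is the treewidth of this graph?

3

A width-3 tree decomposition is:
Bags: B1 = {b, c, d, g}  B2 = {b, c, d, e}  B3 = {a, b, c, g}  B4 = {c, d, f, g}
Tree: B1–B2, B1–B3, B1–B4
Each bag holds 4 vertices, so the decomposition has width 3, which upper-bounds the treewidth. On the other hand G contains the 4-clique {c, d, f, g}. A clique must lie in a single bag of any decomposition, so no decomposition can have width below 3. Combining the bounds, tw(G) = 3.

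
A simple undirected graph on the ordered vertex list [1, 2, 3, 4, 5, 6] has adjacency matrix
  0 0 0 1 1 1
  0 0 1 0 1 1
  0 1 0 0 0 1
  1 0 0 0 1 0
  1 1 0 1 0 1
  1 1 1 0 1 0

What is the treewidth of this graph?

2

A width-2 tree decomposition is:
Bags: B1 = {1, 4, 5}  B2 = {1, 5, 6}  B3 = {2, 5, 6}  B4 = {2, 3, 6}
Tree: B1–B2, B2–B3, B3–B4
Every bag has size at most 3, so the width is 3 − 1 = 2 and tw(G) ≤ 2. On the other hand G contains the 3-clique {2, 3, 6}. A clique must lie in a single bag of any decomposition, so no decomposition can have width below 2. Hence tw(G) = 2 exactly.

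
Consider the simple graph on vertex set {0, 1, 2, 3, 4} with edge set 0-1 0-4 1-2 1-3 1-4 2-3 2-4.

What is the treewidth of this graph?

A width-2 tree decomposition is:
Bags: B1 = {1, 2, 4}  B2 = {1, 2, 3}  B3 = {0, 1, 4}
Tree: B1–B2, B1–B3
The largest bag has 3 vertices, giving width 2; this decomposition certifies tw(G) ≤ 2. On the other hand G contains the 3-clique {0, 1, 4}. A clique must lie in a single bag of any decomposition, so no decomposition can have width below 2. Hence tw(G) = 2 exactly.

2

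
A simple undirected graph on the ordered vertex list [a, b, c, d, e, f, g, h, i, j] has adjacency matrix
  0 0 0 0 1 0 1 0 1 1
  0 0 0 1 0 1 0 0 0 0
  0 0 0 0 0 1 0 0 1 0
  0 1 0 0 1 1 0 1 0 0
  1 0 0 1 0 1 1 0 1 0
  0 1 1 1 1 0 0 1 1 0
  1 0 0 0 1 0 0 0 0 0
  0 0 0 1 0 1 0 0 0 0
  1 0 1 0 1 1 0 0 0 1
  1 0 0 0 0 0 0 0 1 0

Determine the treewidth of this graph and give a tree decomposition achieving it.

Treewidth 2.
Bags: B1 = {c, f, i}  B2 = {e, f, i}  B3 = {a, e, i}  B4 = {a, e, g}  B5 = {d, e, f}  B6 = {a, i, j}  B7 = {d, f, h}  B8 = {b, d, f}
Tree: B1–B2, B2–B3, B3–B4, B2–B5, B3–B6, B5–B7, B7–B8

The largest bag has 3 vertices, giving width 2; this decomposition certifies tw(G) ≤ 2. For the lower bound, the 3 vertices {a, e, g} are pairwise adjacent, and any tree decomposition puts a clique entirely inside one bag — forcing width ≥ 2. Combining the bounds, tw(G) = 2.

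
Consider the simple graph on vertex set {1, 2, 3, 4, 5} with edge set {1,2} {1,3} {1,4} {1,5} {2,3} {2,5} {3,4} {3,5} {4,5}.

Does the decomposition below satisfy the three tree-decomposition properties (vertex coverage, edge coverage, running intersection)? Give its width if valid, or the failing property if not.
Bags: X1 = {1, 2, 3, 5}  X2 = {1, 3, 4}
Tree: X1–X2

A tree decomposition must satisfy three properties: every vertex lies in some bag; for every edge, both endpoints lie together in some bag; and for every vertex, the bags containing it form a connected subtree. Here edge (5,4) lies in no bag, so the decomposition is invalid.

No — edge (5,4) lies in no bag.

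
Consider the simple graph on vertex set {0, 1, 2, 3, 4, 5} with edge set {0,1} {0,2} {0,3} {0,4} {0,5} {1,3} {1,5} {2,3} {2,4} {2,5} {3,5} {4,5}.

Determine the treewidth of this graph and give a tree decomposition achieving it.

Each bag holds 4 vertices, so the decomposition has width 3, which upper-bounds the treewidth. On the other hand G contains the 4-clique {0, 1, 3, 5}. A clique must lie in a single bag of any decomposition, so no decomposition can have width below 3. Hence tw(G) = 3 exactly.

Treewidth 3.
One such decomposition:
Bags: B1 = {0, 2, 4, 5}  B2 = {0, 2, 3, 5}  B3 = {0, 1, 3, 5}
Tree: B1–B2, B2–B3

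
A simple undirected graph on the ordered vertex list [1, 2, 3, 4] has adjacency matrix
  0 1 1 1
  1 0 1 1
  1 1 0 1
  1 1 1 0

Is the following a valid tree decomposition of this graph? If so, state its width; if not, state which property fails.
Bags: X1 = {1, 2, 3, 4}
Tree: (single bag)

Checking the three conditions: (i) the bags cover all of {1, 2, 3, 4}; (ii) for each edge, some bag contains both endpoints; (iii) the bags containing any fixed vertex form a subtree. All hold, so the decomposition is valid with width 4 − 1 = 3.

Yes; width 3.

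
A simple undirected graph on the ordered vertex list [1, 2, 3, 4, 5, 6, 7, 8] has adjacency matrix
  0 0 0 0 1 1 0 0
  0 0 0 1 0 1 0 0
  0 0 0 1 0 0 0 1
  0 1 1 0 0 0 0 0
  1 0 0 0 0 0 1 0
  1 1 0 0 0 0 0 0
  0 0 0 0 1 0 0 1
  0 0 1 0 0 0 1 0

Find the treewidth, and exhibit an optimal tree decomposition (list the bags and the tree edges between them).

Treewidth 2.
Bags: B1 = {3, 7, 8}  B2 = {3, 4, 7}  B3 = {2, 4, 7}  B4 = {2, 6, 7}  B5 = {1, 6, 7}  B6 = {1, 5, 7}
Tree: B1–B2, B2–B3, B3–B4, B4–B5, B5–B6

The largest bag has 3 vertices, giving width 2; this decomposition certifies tw(G) ≤ 2. For the lower bound, G contains the cycle 7–8–3–4–2–6–1–5–7, so G is not a forest; only forests have treewidth ≤ 1, hence tw(G) ≥ 2. Therefore the treewidth is 2.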